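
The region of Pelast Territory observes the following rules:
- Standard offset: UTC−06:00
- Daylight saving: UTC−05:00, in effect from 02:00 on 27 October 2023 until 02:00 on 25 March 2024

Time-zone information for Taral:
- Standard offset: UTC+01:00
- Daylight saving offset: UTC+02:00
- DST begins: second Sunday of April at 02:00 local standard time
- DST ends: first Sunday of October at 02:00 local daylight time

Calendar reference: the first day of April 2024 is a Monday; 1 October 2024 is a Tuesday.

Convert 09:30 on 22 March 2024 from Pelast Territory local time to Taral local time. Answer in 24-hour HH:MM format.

22 March 2024 lies within the daylight-saving period (27 October 2023 – 25 March 2024), so Pelast Territory is on daylight time, UTC−05:00.
09:30 Pelast Territory + 5h = 14:30 UTC.
1 April 2024 is a Monday, so the first Sunday is April 7 and the second is April 14.
1 October 2024 is a Tuesday, so the first Sunday is October 6.
At the standard offset (UTC+01:00), 14:30 UTC + 1h = 15:30 Taral standard time.
The standard-time date in Taral, 22 March 2024, is outside the daylight-saving period (14 April – 6 October), so Taral is on standard time, UTC+01:00.
14:30 UTC + 1h = 15:30 Taral.

15:30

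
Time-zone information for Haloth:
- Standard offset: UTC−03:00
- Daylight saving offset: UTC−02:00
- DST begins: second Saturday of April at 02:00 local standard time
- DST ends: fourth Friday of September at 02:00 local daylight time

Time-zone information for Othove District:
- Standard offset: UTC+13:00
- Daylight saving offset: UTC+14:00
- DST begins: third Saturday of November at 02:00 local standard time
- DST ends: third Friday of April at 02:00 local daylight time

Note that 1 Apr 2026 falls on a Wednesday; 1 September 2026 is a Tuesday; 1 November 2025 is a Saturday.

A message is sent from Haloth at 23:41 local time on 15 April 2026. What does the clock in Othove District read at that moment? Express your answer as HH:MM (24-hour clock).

15:41

1 April 2026 is a Wednesday, so the first Saturday is April 4 and the second is April 11.
1 September 2026 is a Tuesday, so the first Friday is September 4 and the fourth is September 25.
Daylight saving runs 11 April – 25 September; 15 April 2026 is inside that window, so Haloth is at UTC−02:00.
23:41 Haloth + 2h = 01:41 UTC (rolling into the next day, 16 April 2026).
1 November 2025 is a Saturday, so the first Saturday is November 1 and the third is November 15.
1 April 2026 is a Wednesday, so the first Friday is April 3 and the third is April 17.
At the standard offset (UTC+13:00), 01:41 UTC + 13h = 14:41 Othove District standard time.
Daylight saving runs 15 November 2025 – 17 April 2026; the standard-time date in Othove District, 16 April 2026, is inside that window, so Othove District is at UTC+14:00.
01:41 UTC + 14h = 15:41 Othove District.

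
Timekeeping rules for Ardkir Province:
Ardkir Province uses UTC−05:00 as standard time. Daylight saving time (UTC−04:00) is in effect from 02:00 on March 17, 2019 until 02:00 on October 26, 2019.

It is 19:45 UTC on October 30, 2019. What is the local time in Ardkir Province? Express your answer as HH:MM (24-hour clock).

14:45

At the standard offset (UTC−05:00), 19:45 UTC − 5h = 14:45 Ardkir Province standard time.
The standard-time date in Ardkir Province, October 30, 2019, is outside the daylight-saving period (17 March – 26 October), so Ardkir Province is on standard time, UTC−05:00.
19:45 UTC − 5h = 14:45 local.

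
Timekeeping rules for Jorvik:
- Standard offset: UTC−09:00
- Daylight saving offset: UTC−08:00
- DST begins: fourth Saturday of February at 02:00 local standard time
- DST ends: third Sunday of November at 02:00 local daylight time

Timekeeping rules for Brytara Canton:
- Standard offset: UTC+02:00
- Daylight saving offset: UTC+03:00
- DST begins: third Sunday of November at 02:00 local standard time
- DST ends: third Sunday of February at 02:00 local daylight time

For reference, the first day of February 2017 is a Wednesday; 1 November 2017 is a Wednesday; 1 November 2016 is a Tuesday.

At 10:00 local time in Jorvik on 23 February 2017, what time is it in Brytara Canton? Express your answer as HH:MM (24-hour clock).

1 February 2017 is a Wednesday, so the first Saturday is February 4 and the fourth is February 25.
1 November 2017 is a Wednesday, so the first Sunday is November 5 and the third is November 19.
23 February 2017 is outside the daylight-saving period (25 February – 19 November), so Jorvik is on standard time, UTC−09:00.
10:00 Jorvik + 9h = 19:00 UTC.
1 November 2016 is a Tuesday, so the first Sunday is November 6 and the third is November 20.
1 February 2017 is a Wednesday, so the first Sunday is February 5 and the third is February 19.
At the standard offset (UTC+02:00), 19:00 UTC + 2h = 21:00 Brytara Canton standard time.
The standard-time date in Brytara Canton, 23 February 2017, does not fall between 20 November 2016 and 19 February 2017, so daylight saving is not in effect and Brytara Canton is at UTC+02:00.
19:00 UTC + 2h = 21:00 Brytara Canton.

21:00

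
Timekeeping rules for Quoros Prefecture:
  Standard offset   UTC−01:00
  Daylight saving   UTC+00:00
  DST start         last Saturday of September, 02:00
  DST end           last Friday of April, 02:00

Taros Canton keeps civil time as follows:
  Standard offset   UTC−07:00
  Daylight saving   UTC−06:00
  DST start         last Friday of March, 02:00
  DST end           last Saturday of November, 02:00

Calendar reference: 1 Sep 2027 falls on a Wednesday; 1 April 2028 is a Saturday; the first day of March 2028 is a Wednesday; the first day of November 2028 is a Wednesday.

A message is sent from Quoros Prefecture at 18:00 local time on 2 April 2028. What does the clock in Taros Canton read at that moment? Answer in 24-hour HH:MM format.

12:00

1 September 2027 is a Wednesday, so Saturdays fall on 4, 11, 18, 25; the last is September 25.
1 April 2028 is a Saturday, so Fridays fall on 7, 14, 21, 28; the last is April 28.
2 April 2028 lies within the daylight-saving period (25 September 2027 – 28 April 2028), so Quoros Prefecture is on daylight time, UTC+00:00.
18:00 Quoros Prefecture − 0h = 18:00 UTC.
1 March 2028 is a Wednesday, so Fridays fall on 3, 10, 17, 24, 31; the last is March 31.
1 November 2028 is a Wednesday, so Saturdays fall on 4, 11, 18, 25; the last is November 25.
At the standard offset (UTC−07:00), 18:00 UTC − 7h = 11:00 Taros Canton standard time.
The standard-time date in Taros Canton, 2 April 2028, falls between 31 March and 25 November, so daylight saving is in effect and Taros Canton is at UTC−06:00.
18:00 UTC − 6h = 12:00 Taros Canton.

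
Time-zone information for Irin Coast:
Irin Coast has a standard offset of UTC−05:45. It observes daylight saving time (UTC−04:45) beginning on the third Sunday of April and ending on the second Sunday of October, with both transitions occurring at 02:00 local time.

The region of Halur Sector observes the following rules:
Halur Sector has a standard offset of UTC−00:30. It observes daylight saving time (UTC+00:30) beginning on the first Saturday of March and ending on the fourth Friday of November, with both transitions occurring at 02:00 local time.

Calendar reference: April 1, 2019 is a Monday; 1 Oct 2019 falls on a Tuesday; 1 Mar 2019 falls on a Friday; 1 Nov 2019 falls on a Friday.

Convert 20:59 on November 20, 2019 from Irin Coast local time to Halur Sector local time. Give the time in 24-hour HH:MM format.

03:14

1 April 2019 is a Monday, so the first Sunday is April 7 and the third is April 21.
1 October 2019 is a Tuesday, so the first Sunday is October 6 and the second is October 13.
Daylight saving runs 21 April – 13 October; November 20, 2019 is outside that window, so Irin Coast is on standard time at UTC−05:45.
20:59 Irin Coast + 5h45m = 02:44 UTC (rolling into the next day, 21 November 2019).
1 March 2019 is a Friday, so the first Saturday is March 2.
1 November 2019 is a Friday, so the first Friday is November 1 and the fourth is November 22.
At the standard offset (UTC−00:30), 02:44 UTC − 0h30m = 02:14 Halur Sector standard time.
The standard-time date in Halur Sector, November 21, 2019, lies within the daylight-saving period (2 March – 22 November), so Halur Sector is on daylight time, UTC+00:30.
02:44 UTC + 0h30m = 03:14 Halur Sector.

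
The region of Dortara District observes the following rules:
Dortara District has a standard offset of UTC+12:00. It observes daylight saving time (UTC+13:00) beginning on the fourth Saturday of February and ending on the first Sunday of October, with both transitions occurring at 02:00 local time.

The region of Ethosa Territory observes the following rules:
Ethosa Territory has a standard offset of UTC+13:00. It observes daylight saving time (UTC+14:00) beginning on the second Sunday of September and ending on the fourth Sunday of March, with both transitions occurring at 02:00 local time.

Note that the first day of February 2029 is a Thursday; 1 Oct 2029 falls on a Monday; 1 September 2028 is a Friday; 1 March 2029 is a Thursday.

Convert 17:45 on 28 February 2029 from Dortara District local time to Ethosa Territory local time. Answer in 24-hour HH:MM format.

1 February 2029 is a Thursday, so the first Saturday is February 3 and the fourth is February 24.
1 October 2029 is a Monday, so the first Sunday is October 7.
28 February 2029 falls between 24 February and 7 October, so daylight saving is in effect and Dortara District is at UTC+13:00.
17:45 Dortara District − 13h = 04:45 UTC.
1 September 2028 is a Friday, so the first Sunday is September 3 and the second is September 10.
1 March 2029 is a Thursday, so the first Sunday is March 4 and the fourth is March 25.
At the standard offset (UTC+13:00), 04:45 UTC + 13h = 17:45 Ethosa Territory standard time.
Daylight saving runs 10 September 2028 – 25 March 2029; the standard-time date in Ethosa Territory, 28 February 2029, is inside that window, so Ethosa Territory is at UTC+14:00.
04:45 UTC + 14h = 18:45 Ethosa Territory.

18:45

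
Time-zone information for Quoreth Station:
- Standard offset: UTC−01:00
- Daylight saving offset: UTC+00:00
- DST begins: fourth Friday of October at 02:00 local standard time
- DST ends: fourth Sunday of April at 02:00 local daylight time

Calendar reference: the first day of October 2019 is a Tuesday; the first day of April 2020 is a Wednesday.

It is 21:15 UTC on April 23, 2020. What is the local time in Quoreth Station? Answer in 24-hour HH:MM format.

21:15

1 October 2019 is a Tuesday, so the first Friday is October 4 and the fourth is October 25.
1 April 2020 is a Wednesday, so the first Sunday is April 5 and the fourth is April 26.
At the standard offset (UTC−01:00), 21:15 UTC − 1h = 20:15 Quoreth Station standard time.
Daylight saving runs 25 October 2019 – 26 April 2020; the standard-time date in Quoreth Station, April 23, 2020, is inside that window, so Quoreth Station is at UTC+00:00.
21:15 UTC + 0h = 21:15 local.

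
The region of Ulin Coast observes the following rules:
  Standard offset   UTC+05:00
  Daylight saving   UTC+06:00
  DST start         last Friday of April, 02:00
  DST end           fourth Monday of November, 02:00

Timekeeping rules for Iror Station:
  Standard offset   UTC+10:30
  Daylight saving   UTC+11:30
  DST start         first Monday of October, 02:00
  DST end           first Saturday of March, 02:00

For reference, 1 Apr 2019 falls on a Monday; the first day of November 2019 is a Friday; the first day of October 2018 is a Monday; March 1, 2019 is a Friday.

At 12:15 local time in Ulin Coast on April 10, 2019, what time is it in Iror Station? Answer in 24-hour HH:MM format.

17:45

1 April 2019 is a Monday, so Fridays fall on 5, 12, 19, 26; the last is April 26.
1 November 2019 is a Friday, so the first Monday is November 4 and the fourth is November 25.
April 10, 2019 is outside the daylight-saving period (26 April – 25 November), so Ulin Coast is on standard time, UTC+05:00.
12:15 Ulin Coast − 5h = 07:15 UTC.
1 October 2018 is a Monday, so the first Monday is October 1.
1 March 2019 is a Friday, so the first Saturday is March 2.
At the standard offset (UTC+10:30), 07:15 UTC + 10h30m = 17:45 Iror Station standard time.
The standard-time date in Iror Station, April 10, 2019, is outside the daylight-saving period (1 October 2018 – 2 March 2019), so Iror Station is on standard time, UTC+10:30.
07:15 UTC + 10h30m = 17:45 Iror Station.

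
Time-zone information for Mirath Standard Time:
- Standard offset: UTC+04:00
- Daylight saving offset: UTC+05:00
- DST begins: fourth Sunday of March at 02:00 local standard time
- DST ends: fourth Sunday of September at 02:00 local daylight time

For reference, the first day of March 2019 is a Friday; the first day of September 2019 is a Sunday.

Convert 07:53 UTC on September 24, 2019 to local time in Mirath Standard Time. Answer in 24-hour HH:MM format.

11:53

1 March 2019 is a Friday, so the first Sunday is March 3 and the fourth is March 24.
1 September 2019 is a Sunday, so the first Sunday is September 1 and the fourth is September 22.
At the standard offset (UTC+04:00), 07:53 UTC + 4h = 11:53 Mirath Standard Time standard time.
The standard-time date in Mirath Standard Time, September 24, 2019, is outside the daylight-saving period (24 March – 22 September), so Mirath Standard Time is on standard time, UTC+04:00.
07:53 UTC + 4h = 11:53 local.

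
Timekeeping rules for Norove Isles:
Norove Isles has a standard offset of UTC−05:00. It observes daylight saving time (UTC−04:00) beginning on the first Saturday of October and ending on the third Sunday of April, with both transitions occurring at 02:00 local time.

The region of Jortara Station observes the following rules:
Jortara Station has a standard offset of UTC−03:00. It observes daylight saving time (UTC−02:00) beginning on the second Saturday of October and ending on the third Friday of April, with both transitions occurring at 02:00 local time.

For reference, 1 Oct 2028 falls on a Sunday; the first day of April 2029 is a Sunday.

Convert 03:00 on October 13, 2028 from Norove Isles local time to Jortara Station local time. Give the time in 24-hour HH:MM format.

04:00

1 October 2028 is a Sunday, so the first Saturday is October 7.
1 April 2029 is a Sunday, so the first Sunday is April 1 and the third is April 15.
October 13, 2028 falls between 7 October 2028 and 15 April 2029, so daylight saving is in effect and Norove Isles is at UTC−04:00.
03:00 Norove Isles + 4h = 07:00 UTC.
1 October 2028 is a Sunday, so the first Saturday is October 7 and the second is October 14.
1 April 2029 is a Sunday, so the first Friday is April 6 and the third is April 20.
At the standard offset (UTC−03:00), 07:00 UTC − 3h = 04:00 Jortara Station standard time.
The standard-time date in Jortara Station, October 13, 2028, does not fall between 14 October 2028 and 20 April 2029, so daylight saving is not in effect and Jortara Station is at UTC−03:00.
07:00 UTC − 3h = 04:00 Jortara Station.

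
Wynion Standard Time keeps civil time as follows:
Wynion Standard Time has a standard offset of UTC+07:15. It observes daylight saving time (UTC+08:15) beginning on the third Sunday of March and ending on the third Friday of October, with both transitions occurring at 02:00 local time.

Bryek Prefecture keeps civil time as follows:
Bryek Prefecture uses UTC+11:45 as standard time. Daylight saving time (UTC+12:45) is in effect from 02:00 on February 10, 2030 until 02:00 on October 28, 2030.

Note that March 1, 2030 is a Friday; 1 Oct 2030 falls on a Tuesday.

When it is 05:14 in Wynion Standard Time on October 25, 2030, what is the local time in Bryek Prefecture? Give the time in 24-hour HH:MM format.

1 March 2030 is a Friday, so the first Sunday is March 3 and the third is March 17.
1 October 2030 is a Tuesday, so the first Friday is October 4 and the third is October 18.
October 25, 2030 is outside the daylight-saving period (17 March – 18 October), so Wynion Standard Time is on standard time, UTC+07:15.
05:14 Wynion Standard Time − 7h15m = 21:59 UTC (rolling into the previous day, 24 October 2030).
At the standard offset (UTC+11:45), 21:59 UTC + 11h45m = 09:44 Bryek Prefecture standard time (rolling into the next day, 25 October 2030).
The standard-time date in Bryek Prefecture, October 25, 2030, lies within the daylight-saving period (10 February – 28 October), so Bryek Prefecture is on daylight time, UTC+12:45.
21:59 UTC + 12h45m = 10:44 Bryek Prefecture (rolling into the next day, 25 October 2030).

10:44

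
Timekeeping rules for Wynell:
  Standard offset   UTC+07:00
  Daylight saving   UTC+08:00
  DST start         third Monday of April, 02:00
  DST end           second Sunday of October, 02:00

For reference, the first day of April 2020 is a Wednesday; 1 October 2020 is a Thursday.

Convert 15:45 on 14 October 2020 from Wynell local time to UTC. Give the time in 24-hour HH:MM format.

1 April 2020 is a Wednesday, so the first Monday is April 6 and the third is April 20.
1 October 2020 is a Thursday, so the first Sunday is October 4 and the second is October 11.
14 October 2020 is outside the daylight-saving period (20 April – 11 October), so Wynell is on standard time, UTC+07:00.
15:45 local − 7h = 08:45 UTC.

08:45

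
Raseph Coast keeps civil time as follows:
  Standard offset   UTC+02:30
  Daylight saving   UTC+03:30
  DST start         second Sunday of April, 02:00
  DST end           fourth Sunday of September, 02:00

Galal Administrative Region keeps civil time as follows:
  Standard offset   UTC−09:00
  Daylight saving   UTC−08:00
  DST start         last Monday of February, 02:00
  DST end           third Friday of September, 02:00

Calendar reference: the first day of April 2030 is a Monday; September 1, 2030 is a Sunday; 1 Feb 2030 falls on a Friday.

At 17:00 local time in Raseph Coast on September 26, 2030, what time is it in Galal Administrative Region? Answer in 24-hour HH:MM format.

1 April 2030 is a Monday, so the first Sunday is April 7 and the second is April 14.
1 September 2030 is a Sunday, so the first Sunday is September 1 and the fourth is September 22.
Daylight saving runs 14 April – 22 September; September 26, 2030 is outside that window, so Raseph Coast is on standard time at UTC+02:30.
17:00 Raseph Coast − 2h30m = 14:30 UTC.
1 February 2030 is a Friday, so Mondays fall on 4, 11, 18, 25; the last is February 25.
1 September 2030 is a Sunday, so the first Friday is September 6 and the third is September 20.
At the standard offset (UTC−09:00), 14:30 UTC − 9h = 05:30 Galal Administrative Region standard time.
Daylight saving runs 25 February – 20 September; the standard-time date in Galal Administrative Region, September 26, 2030, is outside that window, so Galal Administrative Region is on standard time at UTC−09:00.
14:30 UTC − 9h = 05:30 Galal Administrative Region.

05:30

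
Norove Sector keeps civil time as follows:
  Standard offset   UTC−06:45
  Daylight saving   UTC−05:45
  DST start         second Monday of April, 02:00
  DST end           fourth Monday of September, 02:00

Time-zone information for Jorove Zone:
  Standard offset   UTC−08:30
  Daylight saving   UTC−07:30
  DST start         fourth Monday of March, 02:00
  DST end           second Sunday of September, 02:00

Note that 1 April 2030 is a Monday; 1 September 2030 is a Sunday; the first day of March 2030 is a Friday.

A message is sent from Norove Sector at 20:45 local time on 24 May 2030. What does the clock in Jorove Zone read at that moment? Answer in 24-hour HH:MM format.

19:00

1 April 2030 is a Monday, so the first Monday is April 1 and the second is April 8.
1 September 2030 is a Sunday, so the first Monday is September 2 and the fourth is September 23.
24 May 2030 lies within the daylight-saving period (8 April – 23 September), so Norove Sector is on daylight time, UTC−05:45.
20:45 Norove Sector + 5h45m = 02:30 UTC (rolling into the next day, 25 May 2030).
1 March 2030 is a Friday, so the first Monday is March 4 and the fourth is March 25.
1 September 2030 is a Sunday, so the first Sunday is September 1 and the second is September 8.
At the standard offset (UTC−08:30), 02:30 UTC − 8h30m = 18:00 Jorove Zone standard time (rolling into the previous day, 24 May 2030).
The standard-time date in Jorove Zone, 24 May 2030, falls between 25 March and 8 September, so daylight saving is in effect and Jorove Zone is at UTC−07:30.
02:30 UTC − 7h30m = 19:00 Jorove Zone (rolling into the previous day, 24 May 2030).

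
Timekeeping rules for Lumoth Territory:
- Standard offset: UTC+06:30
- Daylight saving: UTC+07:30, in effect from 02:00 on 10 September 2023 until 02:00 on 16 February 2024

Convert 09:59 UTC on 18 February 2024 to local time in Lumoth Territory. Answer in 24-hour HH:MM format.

At the standard offset (UTC+06:30), 09:59 UTC + 6h30m = 16:29 Lumoth Territory standard time.
The standard-time date in Lumoth Territory, 18 February 2024, does not fall between 10 September 2023 and 16 February 2024, so daylight saving is not in effect and Lumoth Territory is at UTC+06:30.
09:59 UTC + 6h30m = 16:29 local.

16:29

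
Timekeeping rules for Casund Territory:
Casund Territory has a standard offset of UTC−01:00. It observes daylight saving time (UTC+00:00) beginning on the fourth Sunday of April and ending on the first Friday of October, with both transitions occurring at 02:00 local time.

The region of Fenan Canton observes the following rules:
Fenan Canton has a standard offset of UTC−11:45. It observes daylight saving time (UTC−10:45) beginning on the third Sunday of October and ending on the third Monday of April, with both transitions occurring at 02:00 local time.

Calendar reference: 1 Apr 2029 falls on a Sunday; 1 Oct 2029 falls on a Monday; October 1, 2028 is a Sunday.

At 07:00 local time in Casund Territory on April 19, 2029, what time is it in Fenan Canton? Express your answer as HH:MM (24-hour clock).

1 April 2029 is a Sunday, so the first Sunday is April 1 and the fourth is April 22.
1 October 2029 is a Monday, so the first Friday is October 5.
April 19, 2029 does not fall between 22 April and 5 October, so daylight saving is not in effect and Casund Territory is at UTC−01:00.
07:00 Casund Territory + 1h = 08:00 UTC.
1 October 2028 is a Sunday, so the first Sunday is October 1 and the third is October 15.
1 April 2029 is a Sunday, so the first Monday is April 2 and the third is April 16.
At the standard offset (UTC−11:45), 08:00 UTC − 11h45m = 20:15 Fenan Canton standard time (rolling into the previous day, 18 April 2029).
The standard-time date in Fenan Canton, April 18, 2029, does not fall between 15 October 2028 and 16 April 2029, so daylight saving is not in effect and Fenan Canton is at UTC−11:45.
08:00 UTC − 11h45m = 20:15 Fenan Canton (rolling into the previous day, 18 April 2029).

20:15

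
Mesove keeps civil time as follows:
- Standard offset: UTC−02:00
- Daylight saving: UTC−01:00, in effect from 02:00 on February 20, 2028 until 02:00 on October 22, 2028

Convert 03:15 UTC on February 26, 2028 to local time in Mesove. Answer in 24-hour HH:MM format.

At the standard offset (UTC−02:00), 03:15 UTC − 2h = 01:15 Mesove standard time.
The standard-time date in Mesove, February 26, 2028, lies within the daylight-saving period (20 February – 22 October), so Mesove is on daylight time, UTC−01:00.
03:15 UTC − 1h = 02:15 local.

02:15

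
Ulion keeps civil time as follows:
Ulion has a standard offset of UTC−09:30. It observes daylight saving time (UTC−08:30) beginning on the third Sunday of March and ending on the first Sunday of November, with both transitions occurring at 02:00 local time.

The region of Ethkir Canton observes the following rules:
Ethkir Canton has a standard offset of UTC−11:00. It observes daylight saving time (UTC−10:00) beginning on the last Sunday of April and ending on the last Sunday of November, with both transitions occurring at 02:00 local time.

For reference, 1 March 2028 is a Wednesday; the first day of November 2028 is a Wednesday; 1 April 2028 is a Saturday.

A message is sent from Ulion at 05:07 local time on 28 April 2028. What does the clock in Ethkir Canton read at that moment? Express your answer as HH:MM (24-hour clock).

1 March 2028 is a Wednesday, so the first Sunday is March 5 and the third is March 19.
1 November 2028 is a Wednesday, so the first Sunday is November 5.
28 April 2028 lies within the daylight-saving period (19 March – 5 November), so Ulion is on daylight time, UTC−08:30.
05:07 Ulion + 8h30m = 13:37 UTC.
1 April 2028 is a Saturday, so Sundays fall on 2, 9, 16, 23, 30; the last is April 30.
1 November 2028 is a Wednesday, so Sundays fall on 5, 12, 19, 26; the last is November 26.
At the standard offset (UTC−11:00), 13:37 UTC − 11h = 02:37 Ethkir Canton standard time.
Daylight saving runs 30 April – 26 November; the standard-time date in Ethkir Canton, 28 April 2028, is outside that window, so Ethkir Canton is on standard time at UTC−11:00.
13:37 UTC − 11h = 02:37 Ethkir Canton.

02:37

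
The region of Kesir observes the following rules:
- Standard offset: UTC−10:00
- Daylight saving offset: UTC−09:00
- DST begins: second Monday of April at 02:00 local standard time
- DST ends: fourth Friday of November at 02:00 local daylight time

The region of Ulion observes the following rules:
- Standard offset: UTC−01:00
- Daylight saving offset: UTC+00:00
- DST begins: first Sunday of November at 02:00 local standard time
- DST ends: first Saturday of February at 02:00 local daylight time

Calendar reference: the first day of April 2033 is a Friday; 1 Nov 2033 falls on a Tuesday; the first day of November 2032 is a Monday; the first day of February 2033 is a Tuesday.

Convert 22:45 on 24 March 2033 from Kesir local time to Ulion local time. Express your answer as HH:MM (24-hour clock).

1 April 2033 is a Friday, so the first Monday is April 4 and the second is April 11.
1 November 2033 is a Tuesday, so the first Friday is November 4 and the fourth is November 25.
24 March 2033 does not fall between 11 April and 25 November, so daylight saving is not in effect and Kesir is at UTC−10:00.
22:45 Kesir + 10h = 08:45 UTC (rolling into the next day, 25 March 2033).
1 November 2032 is a Monday, so the first Sunday is November 7.
1 February 2033 is a Tuesday, so the first Saturday is February 5.
At the standard offset (UTC−01:00), 08:45 UTC − 1h = 07:45 Ulion standard time.
The standard-time date in Ulion, 25 March 2033, does not fall between 7 November 2032 and 5 February 2033, so daylight saving is not in effect and Ulion is at UTC−01:00.
08:45 UTC − 1h = 07:45 Ulion.

07:45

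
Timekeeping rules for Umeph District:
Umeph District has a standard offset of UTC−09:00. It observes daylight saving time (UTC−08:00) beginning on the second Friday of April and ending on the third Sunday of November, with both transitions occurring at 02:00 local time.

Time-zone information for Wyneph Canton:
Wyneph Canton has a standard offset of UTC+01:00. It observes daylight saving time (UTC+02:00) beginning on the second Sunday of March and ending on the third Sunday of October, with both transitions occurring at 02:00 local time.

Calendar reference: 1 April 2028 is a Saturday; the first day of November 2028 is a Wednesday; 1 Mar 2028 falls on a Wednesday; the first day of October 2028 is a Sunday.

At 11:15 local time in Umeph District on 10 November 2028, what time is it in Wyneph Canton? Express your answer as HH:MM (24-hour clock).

20:15

1 April 2028 is a Saturday, so the first Friday is April 7 and the second is April 14.
1 November 2028 is a Wednesday, so the first Sunday is November 5 and the third is November 19.
10 November 2028 lies within the daylight-saving period (14 April – 19 November), so Umeph District is on daylight time, UTC−08:00.
11:15 Umeph District + 8h = 19:15 UTC.
1 March 2028 is a Wednesday, so the first Sunday is March 5 and the second is March 12.
1 October 2028 is a Sunday, so the first Sunday is October 1 and the third is October 15.
At the standard offset (UTC+01:00), 19:15 UTC + 1h = 20:15 Wyneph Canton standard time.
The standard-time date in Wyneph Canton, 10 November 2028, does not fall between 12 March and 15 October, so daylight saving is not in effect and Wyneph Canton is at UTC+01:00.
19:15 UTC + 1h = 20:15 Wyneph Canton.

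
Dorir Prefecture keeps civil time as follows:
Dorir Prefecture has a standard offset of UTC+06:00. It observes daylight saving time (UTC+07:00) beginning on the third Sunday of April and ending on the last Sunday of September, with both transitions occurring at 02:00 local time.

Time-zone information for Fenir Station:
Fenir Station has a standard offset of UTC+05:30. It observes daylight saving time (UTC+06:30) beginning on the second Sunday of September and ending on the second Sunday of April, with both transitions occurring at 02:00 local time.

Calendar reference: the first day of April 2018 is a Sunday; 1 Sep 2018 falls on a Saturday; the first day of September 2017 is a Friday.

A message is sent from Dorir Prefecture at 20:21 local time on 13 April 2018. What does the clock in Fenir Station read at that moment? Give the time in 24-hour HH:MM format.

1 April 2018 is a Sunday, so the first Sunday is April 1 and the third is April 15.
1 September 2018 is a Saturday, so Sundays fall on 2, 9, 16, 23, 30; the last is September 30.
Daylight saving runs 15 April – 30 September; 13 April 2018 is outside that window, so Dorir Prefecture is on standard time at UTC+06:00.
20:21 Dorir Prefecture − 6h = 14:21 UTC.
1 September 2017 is a Friday, so the first Sunday is September 3 and the second is September 10.
1 April 2018 is a Sunday, so the first Sunday is April 1 and the second is April 8.
At the standard offset (UTC+05:30), 14:21 UTC + 5h30m = 19:51 Fenir Station standard time.
The standard-time date in Fenir Station, 13 April 2018, does not fall between 10 September 2017 and 8 April 2018, so daylight saving is not in effect and Fenir Station is at UTC+05:30.
14:21 UTC + 5h30m = 19:51 Fenir Station.

19:51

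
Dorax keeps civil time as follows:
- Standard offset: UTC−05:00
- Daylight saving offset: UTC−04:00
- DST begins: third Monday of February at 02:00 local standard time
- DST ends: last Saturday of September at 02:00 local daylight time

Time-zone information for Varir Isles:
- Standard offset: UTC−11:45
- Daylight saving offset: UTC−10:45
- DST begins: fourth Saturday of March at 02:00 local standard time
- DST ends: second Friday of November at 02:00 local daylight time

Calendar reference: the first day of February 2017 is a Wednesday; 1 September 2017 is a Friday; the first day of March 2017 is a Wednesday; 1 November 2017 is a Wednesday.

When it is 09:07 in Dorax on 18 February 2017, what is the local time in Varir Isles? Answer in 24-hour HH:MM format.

1 February 2017 is a Wednesday, so the first Monday is February 6 and the third is February 20.
1 September 2017 is a Friday, so Saturdays fall on 2, 9, 16, 23, 30; the last is September 30.
Daylight saving runs 20 February – 30 September; 18 February 2017 is outside that window, so Dorax is on standard time at UTC−05:00.
09:07 Dorax + 5h = 14:07 UTC.
1 March 2017 is a Wednesday, so the first Saturday is March 4 and the fourth is March 25.
1 November 2017 is a Wednesday, so the first Friday is November 3 and the second is November 10.
At the standard offset (UTC−11:45), 14:07 UTC − 11h45m = 02:22 Varir Isles standard time.
The standard-time date in Varir Isles, 18 February 2017, does not fall between 25 March and 10 November, so daylight saving is not in effect and Varir Isles is at UTC−11:45.
14:07 UTC − 11h45m = 02:22 Varir Isles.

02:22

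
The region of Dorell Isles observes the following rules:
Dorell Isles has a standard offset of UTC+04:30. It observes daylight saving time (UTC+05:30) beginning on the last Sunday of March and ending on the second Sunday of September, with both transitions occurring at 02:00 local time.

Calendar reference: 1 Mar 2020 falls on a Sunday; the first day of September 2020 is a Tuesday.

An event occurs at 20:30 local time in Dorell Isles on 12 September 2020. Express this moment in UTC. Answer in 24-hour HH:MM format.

1 March 2020 is a Sunday, so Sundays fall on 1, 8, 15, 22, 29; the last is March 29.
1 September 2020 is a Tuesday, so the first Sunday is September 6 and the second is September 13.
Daylight saving runs 29 March – 13 September; 12 September 2020 is inside that window, so Dorell Isles is at UTC+05:30.
20:30 local − 5h30m = 15:00 UTC.

15:00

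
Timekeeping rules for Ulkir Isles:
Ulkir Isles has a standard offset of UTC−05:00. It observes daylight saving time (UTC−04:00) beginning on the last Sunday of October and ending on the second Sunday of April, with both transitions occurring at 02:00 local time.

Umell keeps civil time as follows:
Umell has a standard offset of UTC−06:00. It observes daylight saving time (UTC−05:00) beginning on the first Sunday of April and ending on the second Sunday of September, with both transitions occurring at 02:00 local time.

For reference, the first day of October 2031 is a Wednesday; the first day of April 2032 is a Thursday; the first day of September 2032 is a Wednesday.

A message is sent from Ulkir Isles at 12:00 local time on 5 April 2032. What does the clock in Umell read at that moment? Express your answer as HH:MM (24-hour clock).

11:00

1 October 2031 is a Wednesday, so Sundays fall on 5, 12, 19, 26; the last is October 26.
1 April 2032 is a Thursday, so the first Sunday is April 4 and the second is April 11.
Daylight saving runs 26 October 2031 – 11 April 2032; 5 April 2032 is inside that window, so Ulkir Isles is at UTC−04:00.
12:00 Ulkir Isles + 4h = 16:00 UTC.
1 April 2032 is a Thursday, so the first Sunday is April 4.
1 September 2032 is a Wednesday, so the first Sunday is September 5 and the second is September 12.
At the standard offset (UTC−06:00), 16:00 UTC − 6h = 10:00 Umell standard time.
Daylight saving runs 4 April – 12 September; the standard-time date in Umell, 5 April 2032, is inside that window, so Umell is at UTC−05:00.
16:00 UTC − 5h = 11:00 Umell.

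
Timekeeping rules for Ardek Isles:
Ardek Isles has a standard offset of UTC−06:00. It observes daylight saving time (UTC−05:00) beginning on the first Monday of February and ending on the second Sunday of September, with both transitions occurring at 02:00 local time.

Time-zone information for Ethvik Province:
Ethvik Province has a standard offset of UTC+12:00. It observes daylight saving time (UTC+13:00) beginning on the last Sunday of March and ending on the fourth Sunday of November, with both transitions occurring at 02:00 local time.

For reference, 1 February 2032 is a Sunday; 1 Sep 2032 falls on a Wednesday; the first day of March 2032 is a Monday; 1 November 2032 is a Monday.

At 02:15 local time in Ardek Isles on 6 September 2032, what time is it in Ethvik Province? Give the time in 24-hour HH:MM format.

1 February 2032 is a Sunday, so the first Monday is February 2.
1 September 2032 is a Wednesday, so the first Sunday is September 5 and the second is September 12.
6 September 2032 falls between 2 February and 12 September, so daylight saving is in effect and Ardek Isles is at UTC−05:00.
02:15 Ardek Isles + 5h = 07:15 UTC.
1 March 2032 is a Monday, so Sundays fall on 7, 14, 21, 28; the last is March 28.
1 November 2032 is a Monday, so the first Sunday is November 7 and the fourth is November 28.
At the standard offset (UTC+12:00), 07:15 UTC + 12h = 19:15 Ethvik Province standard time.
The standard-time date in Ethvik Province, 6 September 2032, lies within the daylight-saving period (28 March – 28 November), so Ethvik Province is on daylight time, UTC+13:00.
07:15 UTC + 13h = 20:15 Ethvik Province.

20:15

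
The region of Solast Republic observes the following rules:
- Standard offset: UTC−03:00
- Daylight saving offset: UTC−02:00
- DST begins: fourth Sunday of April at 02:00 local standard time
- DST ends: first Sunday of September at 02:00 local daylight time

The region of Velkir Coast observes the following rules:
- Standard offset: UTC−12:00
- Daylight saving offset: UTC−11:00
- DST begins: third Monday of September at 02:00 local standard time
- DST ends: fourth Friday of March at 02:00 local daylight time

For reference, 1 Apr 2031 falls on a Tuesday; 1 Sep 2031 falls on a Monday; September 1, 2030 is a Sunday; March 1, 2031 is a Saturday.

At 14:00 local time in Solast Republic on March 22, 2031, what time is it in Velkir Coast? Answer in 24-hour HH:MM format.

06:00

1 April 2031 is a Tuesday, so the first Sunday is April 6 and the fourth is April 27.
1 September 2031 is a Monday, so the first Sunday is September 7.
March 22, 2031 does not fall between 27 April and 7 September, so daylight saving is not in effect and Solast Republic is at UTC−03:00.
14:00 Solast Republic + 3h = 17:00 UTC.
1 September 2030 is a Sunday, so the first Monday is September 2 and the third is September 16.
1 March 2031 is a Saturday, so the first Friday is March 7 and the fourth is March 28.
At the standard offset (UTC−12:00), 17:00 UTC − 12h = 05:00 Velkir Coast standard time.
The standard-time date in Velkir Coast, March 22, 2031, falls between 16 September 2030 and 28 March 2031, so daylight saving is in effect and Velkir Coast is at UTC−11:00.
17:00 UTC − 11h = 06:00 Velkir Coast.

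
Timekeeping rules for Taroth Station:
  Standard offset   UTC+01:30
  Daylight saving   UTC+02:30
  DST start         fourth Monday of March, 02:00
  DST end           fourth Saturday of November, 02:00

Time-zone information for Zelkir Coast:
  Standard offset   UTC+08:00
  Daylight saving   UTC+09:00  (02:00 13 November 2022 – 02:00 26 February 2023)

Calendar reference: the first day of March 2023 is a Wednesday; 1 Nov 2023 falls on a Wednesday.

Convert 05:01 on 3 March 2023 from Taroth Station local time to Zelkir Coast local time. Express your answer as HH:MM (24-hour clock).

11:31

1 March 2023 is a Wednesday, so the first Monday is March 6 and the fourth is March 27.
1 November 2023 is a Wednesday, so the first Saturday is November 4 and the fourth is November 25.
3 March 2023 is outside the daylight-saving period (27 March – 25 November), so Taroth Station is on standard time, UTC+01:30.
05:01 Taroth Station − 1h30m = 03:31 UTC.
At the standard offset (UTC+08:00), 03:31 UTC + 8h = 11:31 Zelkir Coast standard time.
The standard-time date in Zelkir Coast, 3 March 2023, is outside the daylight-saving period (13 November 2022 – 26 February 2023), so Zelkir Coast is on standard time, UTC+08:00.
03:31 UTC + 8h = 11:31 Zelkir Coast.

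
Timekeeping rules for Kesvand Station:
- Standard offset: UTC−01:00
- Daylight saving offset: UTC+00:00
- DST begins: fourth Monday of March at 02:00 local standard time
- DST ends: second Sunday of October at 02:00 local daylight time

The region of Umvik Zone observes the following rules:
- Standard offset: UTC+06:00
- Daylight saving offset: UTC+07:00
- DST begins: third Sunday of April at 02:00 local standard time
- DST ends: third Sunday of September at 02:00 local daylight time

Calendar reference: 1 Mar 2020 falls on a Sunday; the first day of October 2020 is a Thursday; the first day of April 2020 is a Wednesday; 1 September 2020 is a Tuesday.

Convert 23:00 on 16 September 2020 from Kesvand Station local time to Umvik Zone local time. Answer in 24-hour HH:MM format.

1 March 2020 is a Sunday, so the first Monday is March 2 and the fourth is March 23.
1 October 2020 is a Thursday, so the first Sunday is October 4 and the second is October 11.
Daylight saving runs 23 March – 11 October; 16 September 2020 is inside that window, so Kesvand Station is at UTC+00:00.
23:00 Kesvand Station − 0h = 23:00 UTC.
1 April 2020 is a Wednesday, so the first Sunday is April 5 and the third is April 19.
1 September 2020 is a Tuesday, so the first Sunday is September 6 and the third is September 20.
At the standard offset (UTC+06:00), 23:00 UTC + 6h = 05:00 Umvik Zone standard time (rolling into the next day, 17 September 2020).
The standard-time date in Umvik Zone, 17 September 2020, lies within the daylight-saving period (19 April – 20 September), so Umvik Zone is on daylight time, UTC+07:00.
23:00 UTC + 7h = 06:00 Umvik Zone (rolling into the next day, 17 September 2020).

06:00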